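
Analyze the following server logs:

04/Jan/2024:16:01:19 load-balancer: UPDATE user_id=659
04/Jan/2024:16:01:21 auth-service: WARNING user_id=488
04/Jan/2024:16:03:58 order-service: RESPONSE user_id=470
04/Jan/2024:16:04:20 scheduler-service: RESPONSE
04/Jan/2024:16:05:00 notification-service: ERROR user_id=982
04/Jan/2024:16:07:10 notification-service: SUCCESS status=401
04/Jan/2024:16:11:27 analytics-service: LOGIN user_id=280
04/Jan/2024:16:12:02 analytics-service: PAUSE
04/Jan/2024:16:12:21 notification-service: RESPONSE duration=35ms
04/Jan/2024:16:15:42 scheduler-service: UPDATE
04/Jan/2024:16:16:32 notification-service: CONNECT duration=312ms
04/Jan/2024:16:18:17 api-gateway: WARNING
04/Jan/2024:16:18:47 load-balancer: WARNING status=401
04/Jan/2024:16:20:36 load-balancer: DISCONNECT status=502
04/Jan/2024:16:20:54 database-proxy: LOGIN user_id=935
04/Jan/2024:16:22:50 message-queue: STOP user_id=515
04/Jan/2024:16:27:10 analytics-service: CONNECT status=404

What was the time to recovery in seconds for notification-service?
130

To calculate recovery time:

1. Find ERROR event for notification-service: 04/Jan/2024:16:05:00
2. Find next SUCCESS event for notification-service: 04/Jan/2024:16:07:10
3. Recovery time: 04/Jan/2024:16:07:10 - 04/Jan/2024:16:05:00 = 130 seconds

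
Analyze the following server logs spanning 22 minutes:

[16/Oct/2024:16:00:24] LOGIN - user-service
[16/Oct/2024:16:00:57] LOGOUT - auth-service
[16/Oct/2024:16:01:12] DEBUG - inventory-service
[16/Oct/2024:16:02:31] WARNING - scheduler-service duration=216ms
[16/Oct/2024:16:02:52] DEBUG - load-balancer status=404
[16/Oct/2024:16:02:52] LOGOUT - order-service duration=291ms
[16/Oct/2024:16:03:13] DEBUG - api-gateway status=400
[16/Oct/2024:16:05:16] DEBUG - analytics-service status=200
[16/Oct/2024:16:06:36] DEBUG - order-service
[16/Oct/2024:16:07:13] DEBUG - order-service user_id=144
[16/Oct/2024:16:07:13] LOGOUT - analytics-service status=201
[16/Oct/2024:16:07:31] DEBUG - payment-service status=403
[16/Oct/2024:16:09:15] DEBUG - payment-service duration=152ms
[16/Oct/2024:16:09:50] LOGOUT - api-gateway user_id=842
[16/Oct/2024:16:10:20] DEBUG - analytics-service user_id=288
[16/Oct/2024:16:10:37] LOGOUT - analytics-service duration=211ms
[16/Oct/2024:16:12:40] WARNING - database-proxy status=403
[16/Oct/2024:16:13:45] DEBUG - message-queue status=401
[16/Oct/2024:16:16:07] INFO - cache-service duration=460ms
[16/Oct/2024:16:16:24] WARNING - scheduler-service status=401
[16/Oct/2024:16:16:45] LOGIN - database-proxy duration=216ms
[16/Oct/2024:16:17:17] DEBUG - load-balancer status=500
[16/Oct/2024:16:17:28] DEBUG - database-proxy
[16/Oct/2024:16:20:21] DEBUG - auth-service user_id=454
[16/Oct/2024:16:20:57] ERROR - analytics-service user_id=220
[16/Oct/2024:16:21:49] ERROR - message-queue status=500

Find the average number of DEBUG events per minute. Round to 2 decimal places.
0.59

To calculate the rate:

1. Count total DEBUG events: 13
2. Total time period: 22 minutes
3. Rate = 13 / 22 = 0.59 events per minute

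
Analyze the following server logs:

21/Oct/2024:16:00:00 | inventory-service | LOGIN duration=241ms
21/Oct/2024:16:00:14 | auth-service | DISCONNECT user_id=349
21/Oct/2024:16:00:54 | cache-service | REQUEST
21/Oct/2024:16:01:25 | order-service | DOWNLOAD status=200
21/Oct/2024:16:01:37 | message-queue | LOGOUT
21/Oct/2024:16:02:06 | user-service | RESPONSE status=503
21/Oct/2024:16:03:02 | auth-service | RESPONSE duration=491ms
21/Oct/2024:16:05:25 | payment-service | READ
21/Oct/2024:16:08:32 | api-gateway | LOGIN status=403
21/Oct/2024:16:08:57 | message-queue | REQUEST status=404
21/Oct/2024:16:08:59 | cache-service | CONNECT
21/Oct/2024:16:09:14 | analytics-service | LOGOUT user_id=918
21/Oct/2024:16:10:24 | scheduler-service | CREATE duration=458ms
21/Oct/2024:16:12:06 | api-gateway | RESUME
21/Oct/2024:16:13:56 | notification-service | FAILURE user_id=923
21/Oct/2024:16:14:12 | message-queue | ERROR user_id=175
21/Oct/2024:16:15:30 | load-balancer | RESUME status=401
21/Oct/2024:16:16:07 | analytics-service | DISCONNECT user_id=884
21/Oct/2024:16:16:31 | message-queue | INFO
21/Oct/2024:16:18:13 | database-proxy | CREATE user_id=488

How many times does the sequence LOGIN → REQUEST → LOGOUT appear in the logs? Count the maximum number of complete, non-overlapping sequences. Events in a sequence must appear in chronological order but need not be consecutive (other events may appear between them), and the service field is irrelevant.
2

To count sequences:

1. Look for pattern: LOGIN → REQUEST → LOGOUT
2. Greedily scan the log in chronological order, matching each sequence element in turn (ignoring service)
3. Each time the full pattern completes, increment the count and restart matching from the next event
4. Complete non-overlapping sequences found: 2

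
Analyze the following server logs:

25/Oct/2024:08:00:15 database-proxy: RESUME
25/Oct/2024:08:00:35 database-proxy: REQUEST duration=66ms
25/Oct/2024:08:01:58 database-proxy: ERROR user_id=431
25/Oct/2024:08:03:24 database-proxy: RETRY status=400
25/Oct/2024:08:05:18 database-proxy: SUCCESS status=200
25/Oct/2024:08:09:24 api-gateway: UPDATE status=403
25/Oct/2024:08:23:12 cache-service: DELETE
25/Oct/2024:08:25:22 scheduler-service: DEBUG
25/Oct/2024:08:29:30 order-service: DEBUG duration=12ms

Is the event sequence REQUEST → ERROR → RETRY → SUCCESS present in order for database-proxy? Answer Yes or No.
Yes

To verify sequence order:

1. Find all events in sequence REQUEST → ERROR → RETRY → SUCCESS for database-proxy
2. Extract their timestamps
3. Check if timestamps are in ascending order
4. Result: Yes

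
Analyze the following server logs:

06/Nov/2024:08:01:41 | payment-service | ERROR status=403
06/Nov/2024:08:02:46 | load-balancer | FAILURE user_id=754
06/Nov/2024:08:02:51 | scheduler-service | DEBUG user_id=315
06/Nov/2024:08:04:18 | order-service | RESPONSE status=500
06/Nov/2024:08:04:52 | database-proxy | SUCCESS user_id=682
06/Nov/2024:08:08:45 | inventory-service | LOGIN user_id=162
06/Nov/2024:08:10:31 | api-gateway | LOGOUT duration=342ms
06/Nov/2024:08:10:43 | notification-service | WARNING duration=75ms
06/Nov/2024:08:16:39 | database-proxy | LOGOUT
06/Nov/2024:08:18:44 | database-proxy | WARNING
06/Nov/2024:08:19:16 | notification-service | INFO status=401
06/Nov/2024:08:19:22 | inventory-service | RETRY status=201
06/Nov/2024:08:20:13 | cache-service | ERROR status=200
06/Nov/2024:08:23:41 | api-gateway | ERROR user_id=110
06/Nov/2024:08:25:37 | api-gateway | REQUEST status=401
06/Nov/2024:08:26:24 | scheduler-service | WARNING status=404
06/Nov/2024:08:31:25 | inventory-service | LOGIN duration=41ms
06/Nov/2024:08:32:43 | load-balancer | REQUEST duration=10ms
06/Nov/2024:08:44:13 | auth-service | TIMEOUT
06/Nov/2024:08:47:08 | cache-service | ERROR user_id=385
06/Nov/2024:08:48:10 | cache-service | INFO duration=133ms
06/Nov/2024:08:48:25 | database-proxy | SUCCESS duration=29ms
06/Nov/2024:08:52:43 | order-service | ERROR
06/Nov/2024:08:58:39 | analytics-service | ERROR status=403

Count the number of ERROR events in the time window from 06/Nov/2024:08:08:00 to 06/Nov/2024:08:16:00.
0

To count events in the time window:

1. Window boundaries: 06/Nov/2024:08:08:00 to 06/Nov/2024:08:16:00
2. Filter for ERROR events within this window
3. Count matching events: 0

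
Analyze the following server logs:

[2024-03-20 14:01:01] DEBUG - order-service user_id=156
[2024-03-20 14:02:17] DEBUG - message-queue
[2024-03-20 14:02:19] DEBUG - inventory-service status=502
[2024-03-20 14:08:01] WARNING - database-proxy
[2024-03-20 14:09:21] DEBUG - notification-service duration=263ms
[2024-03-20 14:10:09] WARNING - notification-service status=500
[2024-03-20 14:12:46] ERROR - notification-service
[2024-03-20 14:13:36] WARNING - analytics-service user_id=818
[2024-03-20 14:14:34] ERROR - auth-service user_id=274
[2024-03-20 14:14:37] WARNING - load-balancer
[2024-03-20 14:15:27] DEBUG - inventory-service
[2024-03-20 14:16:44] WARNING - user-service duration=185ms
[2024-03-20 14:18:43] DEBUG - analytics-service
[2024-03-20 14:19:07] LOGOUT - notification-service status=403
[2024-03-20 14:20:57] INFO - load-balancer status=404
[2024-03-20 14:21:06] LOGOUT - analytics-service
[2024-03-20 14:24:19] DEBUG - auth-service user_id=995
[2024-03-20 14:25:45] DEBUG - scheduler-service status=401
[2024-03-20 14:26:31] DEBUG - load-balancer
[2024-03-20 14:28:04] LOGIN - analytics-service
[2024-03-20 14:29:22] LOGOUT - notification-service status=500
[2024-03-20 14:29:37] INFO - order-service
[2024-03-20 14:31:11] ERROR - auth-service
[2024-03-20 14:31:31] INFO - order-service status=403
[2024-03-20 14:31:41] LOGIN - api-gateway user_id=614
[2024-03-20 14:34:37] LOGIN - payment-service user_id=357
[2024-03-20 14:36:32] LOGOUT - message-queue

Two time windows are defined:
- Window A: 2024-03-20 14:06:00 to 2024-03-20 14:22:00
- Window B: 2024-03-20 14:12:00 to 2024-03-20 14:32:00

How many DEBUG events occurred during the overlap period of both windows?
2

To find overlap events:

1. Window A: 2024-03-20 14:06:00 to 2024-03-20 14:22:00
2. Window B: 2024-03-20 14:12:00 to 2024-03-20 14:32:00
3. Overlap period: 2024-03-20 14:12:00 to 2024-03-20 14:22:00
4. Count DEBUG events in overlap: 2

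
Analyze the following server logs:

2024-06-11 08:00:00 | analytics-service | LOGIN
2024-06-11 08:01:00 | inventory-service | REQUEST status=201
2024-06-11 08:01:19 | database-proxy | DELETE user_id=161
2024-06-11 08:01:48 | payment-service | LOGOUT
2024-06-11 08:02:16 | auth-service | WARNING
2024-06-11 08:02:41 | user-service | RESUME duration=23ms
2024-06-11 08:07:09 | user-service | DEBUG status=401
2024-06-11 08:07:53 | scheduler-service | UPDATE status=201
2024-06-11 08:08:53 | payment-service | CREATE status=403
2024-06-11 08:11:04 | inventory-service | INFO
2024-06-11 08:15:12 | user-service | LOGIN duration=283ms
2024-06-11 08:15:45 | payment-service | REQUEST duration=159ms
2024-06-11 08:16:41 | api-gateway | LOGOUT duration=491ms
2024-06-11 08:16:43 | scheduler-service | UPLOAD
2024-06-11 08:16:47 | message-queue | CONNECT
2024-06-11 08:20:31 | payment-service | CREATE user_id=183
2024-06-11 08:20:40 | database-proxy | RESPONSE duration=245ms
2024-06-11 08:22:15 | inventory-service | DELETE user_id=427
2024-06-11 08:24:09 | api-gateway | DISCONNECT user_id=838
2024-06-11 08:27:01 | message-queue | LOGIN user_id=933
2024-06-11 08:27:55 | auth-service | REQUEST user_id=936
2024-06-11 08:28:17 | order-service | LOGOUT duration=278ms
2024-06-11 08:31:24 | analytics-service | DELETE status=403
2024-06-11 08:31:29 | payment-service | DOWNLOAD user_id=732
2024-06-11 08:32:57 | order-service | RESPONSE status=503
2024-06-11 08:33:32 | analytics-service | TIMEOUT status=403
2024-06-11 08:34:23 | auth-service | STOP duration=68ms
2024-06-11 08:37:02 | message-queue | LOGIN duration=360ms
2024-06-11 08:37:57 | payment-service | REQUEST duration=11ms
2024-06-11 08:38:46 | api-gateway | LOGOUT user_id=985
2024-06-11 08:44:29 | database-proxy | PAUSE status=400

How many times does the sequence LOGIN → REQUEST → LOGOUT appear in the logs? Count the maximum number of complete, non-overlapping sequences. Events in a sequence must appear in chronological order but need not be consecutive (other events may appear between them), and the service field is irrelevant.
4

To count sequences:

1. Look for pattern: LOGIN → REQUEST → LOGOUT
2. Greedily scan the log in chronological order, matching each sequence element in turn (ignoring service)
3. Each time the full pattern completes, increment the count and restart matching from the next event
4. Complete non-overlapping sequences found: 4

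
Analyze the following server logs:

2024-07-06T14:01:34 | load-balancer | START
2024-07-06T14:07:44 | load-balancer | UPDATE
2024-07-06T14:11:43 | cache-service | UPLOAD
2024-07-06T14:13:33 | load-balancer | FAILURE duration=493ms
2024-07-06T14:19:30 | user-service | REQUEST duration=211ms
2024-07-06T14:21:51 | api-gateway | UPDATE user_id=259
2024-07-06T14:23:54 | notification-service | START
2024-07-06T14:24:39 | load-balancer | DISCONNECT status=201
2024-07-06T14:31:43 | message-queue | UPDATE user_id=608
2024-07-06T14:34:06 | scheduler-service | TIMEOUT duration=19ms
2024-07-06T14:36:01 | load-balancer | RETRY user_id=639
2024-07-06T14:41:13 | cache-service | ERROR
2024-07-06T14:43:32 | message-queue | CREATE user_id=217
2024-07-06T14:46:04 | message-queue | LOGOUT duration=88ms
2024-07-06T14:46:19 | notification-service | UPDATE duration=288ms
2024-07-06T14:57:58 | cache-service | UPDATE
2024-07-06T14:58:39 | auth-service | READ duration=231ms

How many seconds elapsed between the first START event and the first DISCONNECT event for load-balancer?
1385

To find the time between events:

1. Locate the first START event for load-balancer: 2024-07-06T14:01:34
2. Locate the first DISCONNECT event for load-balancer: 2024-07-06T14:24:39
3. Calculate the difference: 2024-07-06T14:24:39 - 2024-07-06T14:01:34 = 1385 seconds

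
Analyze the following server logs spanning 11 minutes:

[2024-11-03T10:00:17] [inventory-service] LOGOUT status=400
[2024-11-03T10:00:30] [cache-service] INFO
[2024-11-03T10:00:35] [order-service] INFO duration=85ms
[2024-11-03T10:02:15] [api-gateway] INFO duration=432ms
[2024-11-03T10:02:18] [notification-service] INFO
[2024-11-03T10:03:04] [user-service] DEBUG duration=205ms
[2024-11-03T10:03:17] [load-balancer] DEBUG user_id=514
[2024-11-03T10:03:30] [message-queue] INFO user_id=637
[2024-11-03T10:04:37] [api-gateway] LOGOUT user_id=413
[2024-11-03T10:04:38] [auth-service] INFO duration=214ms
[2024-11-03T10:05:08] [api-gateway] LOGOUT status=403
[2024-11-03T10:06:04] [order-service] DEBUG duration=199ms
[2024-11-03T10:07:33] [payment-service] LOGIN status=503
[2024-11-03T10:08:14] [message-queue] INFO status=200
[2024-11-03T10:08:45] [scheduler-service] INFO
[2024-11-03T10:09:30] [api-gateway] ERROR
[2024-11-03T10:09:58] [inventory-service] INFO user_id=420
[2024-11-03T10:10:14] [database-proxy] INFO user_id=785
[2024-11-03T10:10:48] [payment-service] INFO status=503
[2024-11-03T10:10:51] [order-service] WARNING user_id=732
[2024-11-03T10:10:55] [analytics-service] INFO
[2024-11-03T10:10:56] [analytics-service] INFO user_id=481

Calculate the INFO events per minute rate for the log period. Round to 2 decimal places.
1.18

To calculate the rate:

1. Count total INFO events: 13
2. Total time period: 11 minutes
3. Rate = 13 / 11 = 1.18 events per minute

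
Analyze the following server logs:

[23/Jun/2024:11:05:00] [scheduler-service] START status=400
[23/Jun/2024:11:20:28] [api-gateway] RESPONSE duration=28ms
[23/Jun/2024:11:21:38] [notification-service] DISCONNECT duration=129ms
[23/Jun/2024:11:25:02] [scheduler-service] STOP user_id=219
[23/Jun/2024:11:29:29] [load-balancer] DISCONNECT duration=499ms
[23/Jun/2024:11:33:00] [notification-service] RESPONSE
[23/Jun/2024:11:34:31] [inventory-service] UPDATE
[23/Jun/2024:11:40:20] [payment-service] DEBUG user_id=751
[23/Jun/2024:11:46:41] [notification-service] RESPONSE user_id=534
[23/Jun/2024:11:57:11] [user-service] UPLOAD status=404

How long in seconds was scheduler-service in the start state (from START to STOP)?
1202

To calculate state duration:

1. Find START event for scheduler-service: 23/Jun/2024:11:05:00
2. Find STOP event for scheduler-service: 23/Jun/2024:11:25:02
3. Calculate duration: 23/Jun/2024:11:25:02 - 23/Jun/2024:11:05:00 = 1202 seconds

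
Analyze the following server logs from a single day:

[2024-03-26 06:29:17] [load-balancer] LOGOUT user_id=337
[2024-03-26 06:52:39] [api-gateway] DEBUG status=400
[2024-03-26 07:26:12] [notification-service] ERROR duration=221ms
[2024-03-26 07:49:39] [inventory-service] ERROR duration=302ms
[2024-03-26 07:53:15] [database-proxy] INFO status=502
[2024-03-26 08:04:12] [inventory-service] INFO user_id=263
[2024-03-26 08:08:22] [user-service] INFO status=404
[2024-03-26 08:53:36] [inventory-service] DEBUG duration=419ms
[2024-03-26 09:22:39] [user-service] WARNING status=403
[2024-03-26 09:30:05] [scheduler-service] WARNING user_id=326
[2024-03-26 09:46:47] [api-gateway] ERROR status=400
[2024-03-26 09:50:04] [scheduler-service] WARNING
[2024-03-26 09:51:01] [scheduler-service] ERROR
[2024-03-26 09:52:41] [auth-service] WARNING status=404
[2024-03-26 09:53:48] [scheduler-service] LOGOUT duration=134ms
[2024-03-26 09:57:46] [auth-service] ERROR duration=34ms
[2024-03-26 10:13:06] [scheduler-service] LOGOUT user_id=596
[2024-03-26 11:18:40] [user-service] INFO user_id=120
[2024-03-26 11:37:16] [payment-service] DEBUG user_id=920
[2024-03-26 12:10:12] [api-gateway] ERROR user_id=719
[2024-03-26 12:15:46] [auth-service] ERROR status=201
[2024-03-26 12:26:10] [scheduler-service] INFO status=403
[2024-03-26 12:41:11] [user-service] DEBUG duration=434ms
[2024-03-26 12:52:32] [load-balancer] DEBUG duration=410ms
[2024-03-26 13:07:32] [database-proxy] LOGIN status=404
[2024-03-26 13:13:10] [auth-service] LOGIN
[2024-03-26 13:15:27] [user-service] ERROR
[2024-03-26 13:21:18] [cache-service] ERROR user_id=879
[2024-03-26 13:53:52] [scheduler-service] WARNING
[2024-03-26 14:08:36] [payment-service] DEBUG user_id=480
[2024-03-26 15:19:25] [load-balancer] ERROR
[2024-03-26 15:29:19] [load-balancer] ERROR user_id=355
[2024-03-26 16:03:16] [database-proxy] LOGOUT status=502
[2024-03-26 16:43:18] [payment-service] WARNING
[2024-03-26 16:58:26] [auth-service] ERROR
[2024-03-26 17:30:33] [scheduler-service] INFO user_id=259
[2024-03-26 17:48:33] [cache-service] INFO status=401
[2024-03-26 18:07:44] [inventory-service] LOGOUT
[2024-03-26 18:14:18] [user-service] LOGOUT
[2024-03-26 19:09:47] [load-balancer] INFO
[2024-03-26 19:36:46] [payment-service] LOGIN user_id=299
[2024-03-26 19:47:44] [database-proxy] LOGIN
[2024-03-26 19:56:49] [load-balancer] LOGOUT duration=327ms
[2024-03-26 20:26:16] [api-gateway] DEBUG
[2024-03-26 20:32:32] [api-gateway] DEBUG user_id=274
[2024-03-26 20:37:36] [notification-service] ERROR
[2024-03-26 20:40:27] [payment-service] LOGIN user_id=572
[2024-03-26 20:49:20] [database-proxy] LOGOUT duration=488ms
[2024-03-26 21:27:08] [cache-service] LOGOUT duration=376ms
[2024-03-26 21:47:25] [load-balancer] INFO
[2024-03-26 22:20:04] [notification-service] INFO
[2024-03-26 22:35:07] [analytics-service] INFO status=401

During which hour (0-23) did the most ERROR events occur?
9

To find the peak hour:

1. Group all ERROR events by hour
2. Count events in each hour
3. Find hour with maximum count
4. Peak hour: 9 (with 3 events)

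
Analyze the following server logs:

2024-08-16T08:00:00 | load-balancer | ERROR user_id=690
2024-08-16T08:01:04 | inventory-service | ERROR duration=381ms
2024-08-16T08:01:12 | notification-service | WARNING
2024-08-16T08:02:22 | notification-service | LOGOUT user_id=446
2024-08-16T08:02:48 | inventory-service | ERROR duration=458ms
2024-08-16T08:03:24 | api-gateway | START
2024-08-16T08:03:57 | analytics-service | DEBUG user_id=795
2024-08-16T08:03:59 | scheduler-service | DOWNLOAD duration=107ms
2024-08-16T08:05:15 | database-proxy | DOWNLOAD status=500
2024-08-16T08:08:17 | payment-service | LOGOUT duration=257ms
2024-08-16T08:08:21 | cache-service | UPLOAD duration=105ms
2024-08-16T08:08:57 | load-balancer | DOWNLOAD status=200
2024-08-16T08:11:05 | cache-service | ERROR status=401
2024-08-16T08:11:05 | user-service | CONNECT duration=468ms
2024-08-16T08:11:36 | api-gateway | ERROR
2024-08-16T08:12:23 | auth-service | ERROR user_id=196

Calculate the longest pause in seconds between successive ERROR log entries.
497

To find the longest gap:

1. Extract all ERROR events in chronological order
2. Calculate time differences between consecutive events
3. Find the maximum difference
4. Longest gap: 497 seconds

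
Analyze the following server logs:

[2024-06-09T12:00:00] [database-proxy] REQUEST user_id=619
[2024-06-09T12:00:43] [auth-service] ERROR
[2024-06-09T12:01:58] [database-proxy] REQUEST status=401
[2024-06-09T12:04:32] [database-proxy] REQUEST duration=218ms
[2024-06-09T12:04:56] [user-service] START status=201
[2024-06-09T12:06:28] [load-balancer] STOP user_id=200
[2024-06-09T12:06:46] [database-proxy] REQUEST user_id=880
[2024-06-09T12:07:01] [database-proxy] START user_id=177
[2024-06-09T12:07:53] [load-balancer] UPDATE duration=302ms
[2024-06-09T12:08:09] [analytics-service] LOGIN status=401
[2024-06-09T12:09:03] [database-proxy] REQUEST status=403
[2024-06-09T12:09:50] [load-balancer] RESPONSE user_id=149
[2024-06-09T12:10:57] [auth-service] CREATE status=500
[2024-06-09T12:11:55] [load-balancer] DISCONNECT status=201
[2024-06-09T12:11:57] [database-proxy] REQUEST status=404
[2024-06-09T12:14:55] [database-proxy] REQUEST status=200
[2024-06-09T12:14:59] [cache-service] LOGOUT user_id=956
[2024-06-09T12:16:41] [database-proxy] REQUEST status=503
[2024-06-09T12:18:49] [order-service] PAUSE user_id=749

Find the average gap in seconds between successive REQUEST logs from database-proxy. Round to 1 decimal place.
143.0

To calculate average interval:

1. Find all REQUEST events for database-proxy in order
2. Calculate time gaps between consecutive events
3. Compute mean of gaps: 1001 / 7 = 143.0 seconds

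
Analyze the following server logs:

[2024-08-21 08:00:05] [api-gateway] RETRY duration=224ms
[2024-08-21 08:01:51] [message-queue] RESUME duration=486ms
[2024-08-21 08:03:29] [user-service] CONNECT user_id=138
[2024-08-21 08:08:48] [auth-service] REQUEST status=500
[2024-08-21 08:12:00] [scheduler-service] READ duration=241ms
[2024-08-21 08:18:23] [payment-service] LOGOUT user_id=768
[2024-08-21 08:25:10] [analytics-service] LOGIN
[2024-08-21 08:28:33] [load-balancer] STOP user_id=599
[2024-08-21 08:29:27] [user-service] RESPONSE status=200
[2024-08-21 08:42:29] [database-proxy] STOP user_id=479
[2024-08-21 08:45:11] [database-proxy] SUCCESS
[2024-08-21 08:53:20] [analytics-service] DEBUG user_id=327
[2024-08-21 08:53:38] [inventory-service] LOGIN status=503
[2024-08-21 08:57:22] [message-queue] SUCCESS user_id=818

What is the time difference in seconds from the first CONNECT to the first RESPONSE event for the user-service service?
1558

To find the time between events:

1. Locate the first CONNECT event for user-service: 2024-08-21 08:03:29
2. Locate the first RESPONSE event for user-service: 2024-08-21 08:29:27
3. Calculate the difference: 2024-08-21 08:29:27 - 2024-08-21 08:03:29 = 1558 seconds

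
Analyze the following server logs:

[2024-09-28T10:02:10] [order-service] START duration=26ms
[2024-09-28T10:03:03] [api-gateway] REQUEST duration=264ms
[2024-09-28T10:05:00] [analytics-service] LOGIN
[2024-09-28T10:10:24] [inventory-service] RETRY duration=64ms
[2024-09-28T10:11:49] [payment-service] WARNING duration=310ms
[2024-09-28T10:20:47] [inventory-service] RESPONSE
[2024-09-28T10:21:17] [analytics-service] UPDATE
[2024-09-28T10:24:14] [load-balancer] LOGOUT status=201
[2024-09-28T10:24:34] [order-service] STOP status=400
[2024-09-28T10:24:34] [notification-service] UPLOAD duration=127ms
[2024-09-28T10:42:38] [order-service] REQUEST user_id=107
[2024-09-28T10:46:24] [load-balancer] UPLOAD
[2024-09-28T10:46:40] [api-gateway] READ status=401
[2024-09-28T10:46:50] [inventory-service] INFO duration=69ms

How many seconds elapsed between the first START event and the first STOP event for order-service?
1344

To find the time between events:

1. Locate the first START event for order-service: 2024-09-28T10:02:10
2. Locate the first STOP event for order-service: 2024-09-28T10:24:34
3. Calculate the difference: 2024-09-28T10:24:34 - 2024-09-28T10:02:10 = 1344 seconds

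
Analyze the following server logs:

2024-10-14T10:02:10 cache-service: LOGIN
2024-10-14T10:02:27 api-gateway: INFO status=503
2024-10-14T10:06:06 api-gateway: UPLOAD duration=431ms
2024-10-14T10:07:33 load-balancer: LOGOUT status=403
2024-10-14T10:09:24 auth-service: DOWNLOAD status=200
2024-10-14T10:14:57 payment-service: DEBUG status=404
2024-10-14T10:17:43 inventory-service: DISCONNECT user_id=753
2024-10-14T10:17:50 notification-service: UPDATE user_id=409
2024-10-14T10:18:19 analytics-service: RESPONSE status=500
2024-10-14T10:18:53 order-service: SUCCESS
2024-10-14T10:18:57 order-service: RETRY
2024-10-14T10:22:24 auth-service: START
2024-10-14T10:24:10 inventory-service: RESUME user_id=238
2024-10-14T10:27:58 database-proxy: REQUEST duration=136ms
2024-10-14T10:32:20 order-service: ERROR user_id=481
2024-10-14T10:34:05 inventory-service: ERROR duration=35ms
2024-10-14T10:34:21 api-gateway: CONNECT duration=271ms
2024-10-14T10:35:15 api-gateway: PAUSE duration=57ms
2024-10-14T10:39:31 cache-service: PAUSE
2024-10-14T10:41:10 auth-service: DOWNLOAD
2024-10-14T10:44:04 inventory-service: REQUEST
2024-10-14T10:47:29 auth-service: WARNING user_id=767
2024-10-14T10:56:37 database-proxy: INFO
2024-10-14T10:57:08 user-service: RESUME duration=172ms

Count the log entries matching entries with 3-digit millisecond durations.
4

To find matching entries:

1. Pattern to match: entries with 3-digit millisecond durations
2. Scan each log entry for the pattern
3. Count matches: 4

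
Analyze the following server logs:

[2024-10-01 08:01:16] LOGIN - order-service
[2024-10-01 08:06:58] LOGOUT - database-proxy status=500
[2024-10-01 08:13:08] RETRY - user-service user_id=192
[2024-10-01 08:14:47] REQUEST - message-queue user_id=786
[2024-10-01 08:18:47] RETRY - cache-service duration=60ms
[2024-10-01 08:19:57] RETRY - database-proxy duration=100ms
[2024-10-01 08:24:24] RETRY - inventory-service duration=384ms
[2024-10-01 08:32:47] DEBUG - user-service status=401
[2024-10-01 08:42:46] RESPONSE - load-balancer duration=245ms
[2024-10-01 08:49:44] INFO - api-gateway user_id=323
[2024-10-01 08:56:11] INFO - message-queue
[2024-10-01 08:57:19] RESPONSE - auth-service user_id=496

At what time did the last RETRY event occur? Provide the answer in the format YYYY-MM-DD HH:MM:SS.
2024-10-01 08:24:24

To find the last event:

1. Filter for all RETRY events
2. Sort by timestamp
3. Select the last one
4. Timestamp: 2024-10-01 08:24:24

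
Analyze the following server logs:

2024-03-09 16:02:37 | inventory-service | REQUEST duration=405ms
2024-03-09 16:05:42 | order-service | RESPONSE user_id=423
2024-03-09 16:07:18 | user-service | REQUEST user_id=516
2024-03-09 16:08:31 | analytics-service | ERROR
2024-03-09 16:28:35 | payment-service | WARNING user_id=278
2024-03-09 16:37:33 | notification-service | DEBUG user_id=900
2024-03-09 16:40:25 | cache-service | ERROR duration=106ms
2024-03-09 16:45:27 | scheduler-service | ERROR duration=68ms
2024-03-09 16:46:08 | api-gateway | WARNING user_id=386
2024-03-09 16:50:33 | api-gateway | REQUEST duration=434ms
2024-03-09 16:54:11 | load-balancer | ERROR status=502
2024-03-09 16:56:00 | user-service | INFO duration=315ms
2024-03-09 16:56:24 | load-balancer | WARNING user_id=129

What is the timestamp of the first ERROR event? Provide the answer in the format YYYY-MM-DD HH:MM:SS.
2024-03-09 16:08:31

To find the first event:

1. Filter for all ERROR events
2. Sort by timestamp
3. Select the first one
4. Timestamp: 2024-03-09 16:08:31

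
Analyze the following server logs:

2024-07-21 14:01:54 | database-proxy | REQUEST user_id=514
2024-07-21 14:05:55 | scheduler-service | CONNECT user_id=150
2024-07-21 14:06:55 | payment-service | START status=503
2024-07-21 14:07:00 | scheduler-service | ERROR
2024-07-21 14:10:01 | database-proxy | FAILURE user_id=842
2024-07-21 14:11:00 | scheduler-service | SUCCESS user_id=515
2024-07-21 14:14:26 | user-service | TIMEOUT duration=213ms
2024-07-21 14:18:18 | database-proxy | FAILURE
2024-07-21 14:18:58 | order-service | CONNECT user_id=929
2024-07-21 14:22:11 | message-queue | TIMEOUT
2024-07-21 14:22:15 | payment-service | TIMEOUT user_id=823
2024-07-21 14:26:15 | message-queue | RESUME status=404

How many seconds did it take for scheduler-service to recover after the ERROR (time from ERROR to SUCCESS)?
240

To calculate recovery time:

1. Find ERROR event for scheduler-service: 2024-07-21 14:07:00
2. Find next SUCCESS event for scheduler-service: 2024-07-21 14:11:00
3. Recovery time: 2024-07-21 14:11:00 - 2024-07-21 14:07:00 = 240 seconds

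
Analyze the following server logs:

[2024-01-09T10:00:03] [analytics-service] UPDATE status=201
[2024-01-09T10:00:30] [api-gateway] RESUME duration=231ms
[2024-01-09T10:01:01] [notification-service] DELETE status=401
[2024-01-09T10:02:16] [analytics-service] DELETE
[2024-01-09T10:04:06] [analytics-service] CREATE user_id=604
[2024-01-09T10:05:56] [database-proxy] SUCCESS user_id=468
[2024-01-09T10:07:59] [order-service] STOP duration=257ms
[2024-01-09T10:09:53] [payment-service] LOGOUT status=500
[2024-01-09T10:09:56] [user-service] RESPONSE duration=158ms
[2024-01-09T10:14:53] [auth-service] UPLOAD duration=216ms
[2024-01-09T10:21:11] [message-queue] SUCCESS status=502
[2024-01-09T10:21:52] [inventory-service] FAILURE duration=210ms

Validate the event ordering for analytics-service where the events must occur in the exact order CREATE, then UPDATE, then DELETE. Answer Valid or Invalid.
Invalid

To validate ordering:

1. Required order: CREATE → UPDATE → DELETE
2. Rule: the events must occur in the exact order CREATE, then UPDATE, then DELETE
3. Check actual order of events for analytics-service
4. Result: Invalid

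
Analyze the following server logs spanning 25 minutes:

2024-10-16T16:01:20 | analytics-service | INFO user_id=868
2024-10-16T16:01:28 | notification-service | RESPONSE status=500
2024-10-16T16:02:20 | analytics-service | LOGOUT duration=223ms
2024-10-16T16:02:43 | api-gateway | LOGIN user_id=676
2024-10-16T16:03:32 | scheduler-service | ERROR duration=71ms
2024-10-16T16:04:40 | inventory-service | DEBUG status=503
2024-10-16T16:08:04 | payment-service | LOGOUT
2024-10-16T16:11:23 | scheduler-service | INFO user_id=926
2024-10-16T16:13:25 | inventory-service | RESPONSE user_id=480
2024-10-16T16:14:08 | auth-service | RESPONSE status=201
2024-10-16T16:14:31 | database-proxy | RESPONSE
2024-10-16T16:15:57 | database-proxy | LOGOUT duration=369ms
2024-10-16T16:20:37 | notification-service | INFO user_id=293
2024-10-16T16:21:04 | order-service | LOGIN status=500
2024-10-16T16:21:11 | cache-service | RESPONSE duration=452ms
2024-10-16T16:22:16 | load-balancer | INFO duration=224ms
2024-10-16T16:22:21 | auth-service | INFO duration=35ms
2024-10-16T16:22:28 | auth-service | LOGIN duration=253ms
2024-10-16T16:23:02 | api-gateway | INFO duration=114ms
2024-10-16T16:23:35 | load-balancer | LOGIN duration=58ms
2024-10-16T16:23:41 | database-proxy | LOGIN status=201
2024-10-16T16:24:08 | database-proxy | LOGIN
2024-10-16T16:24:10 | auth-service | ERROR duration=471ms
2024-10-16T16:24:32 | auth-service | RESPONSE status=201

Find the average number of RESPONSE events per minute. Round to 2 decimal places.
0.24

To calculate the rate:

1. Count total RESPONSE events: 6
2. Total time period: 25 minutes
3. Rate = 6 / 25 = 0.24 events per minute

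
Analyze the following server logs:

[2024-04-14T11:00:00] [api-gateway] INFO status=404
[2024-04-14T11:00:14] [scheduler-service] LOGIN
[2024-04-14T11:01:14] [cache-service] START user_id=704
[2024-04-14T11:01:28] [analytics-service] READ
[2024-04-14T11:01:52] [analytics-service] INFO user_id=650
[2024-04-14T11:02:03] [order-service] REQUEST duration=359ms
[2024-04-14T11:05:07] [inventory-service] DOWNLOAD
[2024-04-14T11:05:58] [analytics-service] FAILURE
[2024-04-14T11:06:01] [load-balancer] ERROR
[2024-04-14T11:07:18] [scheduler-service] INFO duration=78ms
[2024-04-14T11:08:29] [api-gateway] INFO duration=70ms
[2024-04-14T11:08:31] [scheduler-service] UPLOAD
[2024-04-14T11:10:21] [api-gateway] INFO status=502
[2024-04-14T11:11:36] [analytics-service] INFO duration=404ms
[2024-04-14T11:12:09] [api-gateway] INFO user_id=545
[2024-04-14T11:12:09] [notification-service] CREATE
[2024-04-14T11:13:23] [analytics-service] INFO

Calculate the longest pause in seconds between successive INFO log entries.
326

To find the longest gap:

1. Extract all INFO events in chronological order
2. Calculate time differences between consecutive events
3. Find the maximum difference
4. Longest gap: 326 seconds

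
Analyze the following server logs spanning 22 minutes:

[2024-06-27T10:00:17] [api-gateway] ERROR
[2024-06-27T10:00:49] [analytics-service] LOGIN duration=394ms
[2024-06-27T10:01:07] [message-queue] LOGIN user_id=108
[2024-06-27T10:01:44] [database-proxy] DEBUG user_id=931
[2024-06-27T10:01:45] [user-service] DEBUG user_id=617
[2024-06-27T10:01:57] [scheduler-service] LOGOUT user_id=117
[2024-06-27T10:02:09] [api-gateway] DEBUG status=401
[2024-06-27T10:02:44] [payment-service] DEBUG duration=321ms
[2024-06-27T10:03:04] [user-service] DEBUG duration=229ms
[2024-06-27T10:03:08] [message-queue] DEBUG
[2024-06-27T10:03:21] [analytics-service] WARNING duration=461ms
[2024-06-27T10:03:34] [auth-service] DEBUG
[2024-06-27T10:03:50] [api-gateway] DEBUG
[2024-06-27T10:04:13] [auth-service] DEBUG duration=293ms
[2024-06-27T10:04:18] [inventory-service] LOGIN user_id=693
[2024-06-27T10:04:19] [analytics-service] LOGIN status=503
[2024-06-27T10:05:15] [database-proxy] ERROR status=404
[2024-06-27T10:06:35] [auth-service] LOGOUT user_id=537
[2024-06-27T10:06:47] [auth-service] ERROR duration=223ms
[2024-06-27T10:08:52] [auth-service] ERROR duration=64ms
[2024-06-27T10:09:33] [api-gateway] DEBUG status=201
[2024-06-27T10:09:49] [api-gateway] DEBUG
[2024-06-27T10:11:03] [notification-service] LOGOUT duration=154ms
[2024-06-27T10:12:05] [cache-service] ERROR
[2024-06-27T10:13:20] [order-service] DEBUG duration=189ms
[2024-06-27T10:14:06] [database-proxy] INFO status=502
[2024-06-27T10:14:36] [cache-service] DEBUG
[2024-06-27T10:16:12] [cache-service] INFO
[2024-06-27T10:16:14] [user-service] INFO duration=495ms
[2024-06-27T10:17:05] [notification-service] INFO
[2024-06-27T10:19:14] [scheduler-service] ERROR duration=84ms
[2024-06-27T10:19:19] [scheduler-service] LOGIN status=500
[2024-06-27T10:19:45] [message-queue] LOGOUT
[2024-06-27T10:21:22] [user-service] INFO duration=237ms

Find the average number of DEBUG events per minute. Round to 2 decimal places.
0.59

To calculate the rate:

1. Count total DEBUG events: 13
2. Total time period: 22 minutes
3. Rate = 13 / 22 = 0.59 events per minute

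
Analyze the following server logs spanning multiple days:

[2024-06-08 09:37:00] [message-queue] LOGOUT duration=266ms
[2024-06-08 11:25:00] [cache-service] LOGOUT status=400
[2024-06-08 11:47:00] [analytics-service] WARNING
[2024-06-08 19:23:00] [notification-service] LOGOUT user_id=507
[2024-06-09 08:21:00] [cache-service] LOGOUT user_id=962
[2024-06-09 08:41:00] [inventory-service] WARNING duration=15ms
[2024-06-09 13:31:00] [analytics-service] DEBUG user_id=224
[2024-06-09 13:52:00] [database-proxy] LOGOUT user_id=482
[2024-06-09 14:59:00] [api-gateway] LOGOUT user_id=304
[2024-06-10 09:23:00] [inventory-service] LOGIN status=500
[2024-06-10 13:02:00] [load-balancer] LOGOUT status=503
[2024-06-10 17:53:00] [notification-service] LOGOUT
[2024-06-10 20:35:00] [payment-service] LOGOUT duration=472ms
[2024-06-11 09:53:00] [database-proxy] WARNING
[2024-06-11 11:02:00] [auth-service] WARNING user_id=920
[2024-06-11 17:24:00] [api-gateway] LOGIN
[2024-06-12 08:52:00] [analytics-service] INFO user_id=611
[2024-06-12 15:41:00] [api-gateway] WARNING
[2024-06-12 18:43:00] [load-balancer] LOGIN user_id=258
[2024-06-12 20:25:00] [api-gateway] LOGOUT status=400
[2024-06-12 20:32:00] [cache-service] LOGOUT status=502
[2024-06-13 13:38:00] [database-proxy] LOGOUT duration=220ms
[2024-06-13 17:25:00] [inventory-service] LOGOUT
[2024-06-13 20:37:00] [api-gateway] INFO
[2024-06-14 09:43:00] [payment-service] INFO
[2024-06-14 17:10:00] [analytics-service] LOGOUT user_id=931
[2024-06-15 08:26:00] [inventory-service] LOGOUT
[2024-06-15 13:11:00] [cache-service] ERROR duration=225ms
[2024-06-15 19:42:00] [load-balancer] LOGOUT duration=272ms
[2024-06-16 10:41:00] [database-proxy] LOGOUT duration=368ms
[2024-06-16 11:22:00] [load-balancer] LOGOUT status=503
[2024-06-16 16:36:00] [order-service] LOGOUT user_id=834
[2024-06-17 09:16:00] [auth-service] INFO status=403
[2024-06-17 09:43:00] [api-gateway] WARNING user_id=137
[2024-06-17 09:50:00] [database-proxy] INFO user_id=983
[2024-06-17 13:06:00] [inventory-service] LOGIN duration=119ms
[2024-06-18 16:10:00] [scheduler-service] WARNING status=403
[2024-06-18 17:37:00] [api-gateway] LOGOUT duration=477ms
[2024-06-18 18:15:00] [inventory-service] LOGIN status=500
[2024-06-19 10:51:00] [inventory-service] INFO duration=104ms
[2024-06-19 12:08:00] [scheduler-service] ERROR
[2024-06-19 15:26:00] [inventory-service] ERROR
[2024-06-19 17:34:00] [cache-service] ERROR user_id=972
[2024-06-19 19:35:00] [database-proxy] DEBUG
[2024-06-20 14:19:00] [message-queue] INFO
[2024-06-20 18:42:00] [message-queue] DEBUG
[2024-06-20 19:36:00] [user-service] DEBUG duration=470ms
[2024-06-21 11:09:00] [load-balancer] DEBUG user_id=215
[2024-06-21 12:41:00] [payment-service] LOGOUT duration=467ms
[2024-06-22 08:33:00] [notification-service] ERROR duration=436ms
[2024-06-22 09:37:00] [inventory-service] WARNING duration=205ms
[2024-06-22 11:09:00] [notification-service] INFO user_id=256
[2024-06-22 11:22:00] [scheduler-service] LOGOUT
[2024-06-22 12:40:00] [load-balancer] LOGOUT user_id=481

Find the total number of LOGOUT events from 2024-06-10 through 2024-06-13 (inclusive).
7

To filter by date range:

1. Date range: 2024-06-10 through 2024-06-13, both dates inclusive
2. Filter for LOGOUT events whose date falls in this range
3. Count matching events: 7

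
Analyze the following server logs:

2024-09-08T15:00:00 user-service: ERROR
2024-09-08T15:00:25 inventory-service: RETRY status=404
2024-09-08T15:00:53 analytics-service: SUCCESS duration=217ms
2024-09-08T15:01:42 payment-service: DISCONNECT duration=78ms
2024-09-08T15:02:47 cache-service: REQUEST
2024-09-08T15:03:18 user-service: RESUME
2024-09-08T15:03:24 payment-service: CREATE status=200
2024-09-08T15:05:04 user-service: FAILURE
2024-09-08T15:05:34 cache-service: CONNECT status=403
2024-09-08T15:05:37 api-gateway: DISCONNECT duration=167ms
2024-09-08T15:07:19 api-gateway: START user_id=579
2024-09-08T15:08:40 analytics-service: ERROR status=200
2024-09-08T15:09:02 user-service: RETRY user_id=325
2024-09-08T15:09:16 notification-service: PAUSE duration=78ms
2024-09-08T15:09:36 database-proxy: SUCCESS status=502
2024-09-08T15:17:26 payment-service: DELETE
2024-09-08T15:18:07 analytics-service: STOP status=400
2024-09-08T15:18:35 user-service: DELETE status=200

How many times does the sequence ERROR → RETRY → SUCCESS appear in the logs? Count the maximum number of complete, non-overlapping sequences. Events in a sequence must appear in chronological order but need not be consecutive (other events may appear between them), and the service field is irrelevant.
2

To count sequences:

1. Look for pattern: ERROR → RETRY → SUCCESS
2. Greedily scan the log in chronological order, matching each sequence element in turn (ignoring service)
3. Each time the full pattern completes, increment the count and restart matching from the next event
4. Complete non-overlapping sequences found: 2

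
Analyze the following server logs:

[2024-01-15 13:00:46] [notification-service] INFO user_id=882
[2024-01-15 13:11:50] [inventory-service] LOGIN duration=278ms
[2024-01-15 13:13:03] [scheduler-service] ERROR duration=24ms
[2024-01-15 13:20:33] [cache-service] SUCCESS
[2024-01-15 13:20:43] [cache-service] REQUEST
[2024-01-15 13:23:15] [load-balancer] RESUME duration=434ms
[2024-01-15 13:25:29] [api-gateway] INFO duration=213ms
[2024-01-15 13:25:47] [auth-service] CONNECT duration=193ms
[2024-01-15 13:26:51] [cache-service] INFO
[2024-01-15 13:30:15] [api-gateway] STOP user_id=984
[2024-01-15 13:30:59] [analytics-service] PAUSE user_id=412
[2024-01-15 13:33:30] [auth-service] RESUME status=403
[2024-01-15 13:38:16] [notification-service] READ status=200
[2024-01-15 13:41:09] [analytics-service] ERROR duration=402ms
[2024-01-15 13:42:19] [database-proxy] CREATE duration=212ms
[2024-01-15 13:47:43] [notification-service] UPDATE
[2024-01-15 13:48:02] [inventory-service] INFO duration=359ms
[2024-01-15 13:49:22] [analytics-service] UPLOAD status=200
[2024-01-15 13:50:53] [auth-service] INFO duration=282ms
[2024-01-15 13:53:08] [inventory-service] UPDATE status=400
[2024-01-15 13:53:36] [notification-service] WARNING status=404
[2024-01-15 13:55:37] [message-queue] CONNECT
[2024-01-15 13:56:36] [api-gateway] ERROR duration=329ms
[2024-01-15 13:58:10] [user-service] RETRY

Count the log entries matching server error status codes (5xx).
0

To find matching entries:

1. Pattern to match: server error status codes (5xx)
2. Scan each log entry for the pattern
3. Count matches: 0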